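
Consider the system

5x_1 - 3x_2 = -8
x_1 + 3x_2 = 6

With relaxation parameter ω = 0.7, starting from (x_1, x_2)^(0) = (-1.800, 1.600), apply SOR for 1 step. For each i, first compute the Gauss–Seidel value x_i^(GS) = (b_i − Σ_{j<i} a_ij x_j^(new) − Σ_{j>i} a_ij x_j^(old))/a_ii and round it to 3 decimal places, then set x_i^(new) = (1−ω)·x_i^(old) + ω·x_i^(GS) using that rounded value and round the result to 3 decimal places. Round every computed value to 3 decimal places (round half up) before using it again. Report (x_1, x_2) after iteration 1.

(-0.988, 2.110)

Iteration 1:
  x_1: GS value = (-8 - (-3)·1.600) / (5) = -0.640;  x_1 ← (1−ω)·-1.800 + ω·-0.640 = -0.988
  x_2: GS value = (6 - (1)·-0.988) / (3) = 2.329;  x_2 ← (1−ω)·1.600 + ω·2.329 = 2.110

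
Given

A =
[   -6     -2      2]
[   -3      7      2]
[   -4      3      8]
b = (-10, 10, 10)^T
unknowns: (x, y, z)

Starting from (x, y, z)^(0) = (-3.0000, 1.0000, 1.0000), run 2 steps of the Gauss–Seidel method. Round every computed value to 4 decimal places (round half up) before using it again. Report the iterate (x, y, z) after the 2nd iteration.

(1.5099, 1.6794, 1.3752)

Iteration 1:
  x = (-10 - (-2)·1.0000 - (2)·1.0000) / (-6) = 1.6667
  y = (10 - (-3)·1.6667 - (2)·1.0000) / (7) = 1.8572
  z = (10 - (-4)·1.6667 - (3)·1.8572) / (8) = 1.3869
Iteration 2:
  x = (-10 - (-2)·1.8572 - (2)·1.3869) / (-6) = 1.5099
  y = (10 - (-3)·1.5099 - (2)·1.3869) / (7) = 1.6794
  z = (10 - (-4)·1.5099 - (3)·1.6794) / (8) = 1.3752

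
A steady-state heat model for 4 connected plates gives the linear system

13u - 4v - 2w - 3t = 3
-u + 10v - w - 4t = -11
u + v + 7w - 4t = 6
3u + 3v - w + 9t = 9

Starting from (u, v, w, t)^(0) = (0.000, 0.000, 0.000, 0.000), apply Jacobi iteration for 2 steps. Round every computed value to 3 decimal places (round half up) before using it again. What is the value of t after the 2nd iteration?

1.385

Iteration 1:
  u = (3 - (-4)·0.000 - (-2)·0.000 - (-3)·0.000) / (13) = 0.231
  v = (-11 - (-1)·0.000 - (-1)·0.000 - (-4)·0.000) / (10) = -1.100
  w = (6 - (1)·0.000 - (1)·0.000 - (-4)·0.000) / (7) = 0.857
  t = (9 - (3)·0.000 - (3)·0.000 - (-1)·0.000) / (9) = 1.000
Iteration 2:
  u = (3 - (-4)·-1.100 - (-2)·0.857 - (-3)·1.000) / (13) = 0.255
  v = (-11 - (-1)·0.231 - (-1)·0.857 - (-4)·1.000) / (10) = -0.591
  w = (6 - (1)·0.231 - (1)·-1.100 - (-4)·1.000) / (7) = 1.553
  t = (9 - (3)·0.231 - (3)·-1.100 - (-1)·0.857) / (9) = 1.385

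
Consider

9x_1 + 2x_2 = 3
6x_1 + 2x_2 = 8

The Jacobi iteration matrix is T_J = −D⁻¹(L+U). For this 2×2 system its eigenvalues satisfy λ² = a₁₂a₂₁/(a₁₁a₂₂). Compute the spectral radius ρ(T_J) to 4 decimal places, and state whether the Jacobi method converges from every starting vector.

a₁₂a₂₁/(a₁₁a₂₂) = (2)·(6) / ((9)·(2)) = 0.666667
ρ = √|0.666667| = √0.666667 = 0.8165
ρ < 1, so Jacobi converges

0.8165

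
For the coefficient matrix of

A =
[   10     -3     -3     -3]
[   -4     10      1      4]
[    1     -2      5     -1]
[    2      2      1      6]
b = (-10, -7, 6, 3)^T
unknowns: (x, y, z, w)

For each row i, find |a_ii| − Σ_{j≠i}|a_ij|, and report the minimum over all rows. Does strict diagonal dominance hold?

row 1: |10| − (3+3+3) = 1
row 2: |10| − (4+1+4) = 1
row 3: |5| − (1+2+1) = 1
row 4: |6| − (2+2+1) = 1
minimum over rows = 1 → strictly diagonally dominant (convergence guaranteed)

1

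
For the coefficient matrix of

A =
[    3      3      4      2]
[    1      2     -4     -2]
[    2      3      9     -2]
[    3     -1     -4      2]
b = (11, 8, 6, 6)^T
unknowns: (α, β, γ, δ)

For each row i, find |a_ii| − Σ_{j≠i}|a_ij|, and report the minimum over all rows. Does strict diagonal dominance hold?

row 1: |3| − (3+4+2) = -6
row 2: |2| − (1+4+2) = -5
row 3: |9| − (2+3+2) = 2
row 4: |2| − (3+1+4) = -6
minimum over rows = -6 → not strictly diagonally dominant

-6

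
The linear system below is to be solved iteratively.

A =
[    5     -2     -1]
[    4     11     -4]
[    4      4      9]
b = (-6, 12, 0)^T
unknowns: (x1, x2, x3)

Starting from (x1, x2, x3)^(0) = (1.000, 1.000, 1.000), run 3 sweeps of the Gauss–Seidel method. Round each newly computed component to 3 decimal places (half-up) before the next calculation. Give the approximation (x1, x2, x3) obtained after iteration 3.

(-0.788, 1.293, -0.224)

Iteration 1:
  x1 = (-6 - (-2)·1.000 - (-1)·1.000) / (5) = -0.600
  x2 = (12 - (4)·-0.600 - (-4)·1.000) / (11) = 1.673
  x3 = (0 - (4)·-0.600 - (4)·1.673) / (9) = -0.477
Iteration 2:
  x1 = (-6 - (-2)·1.673 - (-1)·-0.477) / (5) = -0.626
  x2 = (12 - (4)·-0.626 - (-4)·-0.477) / (11) = 1.145
  x3 = (0 - (4)·-0.626 - (4)·1.145) / (9) = -0.231
Iteration 3:
  x1 = (-6 - (-2)·1.145 - (-1)·-0.231) / (5) = -0.788
  x2 = (12 - (4)·-0.788 - (-4)·-0.231) / (11) = 1.293
  x3 = (0 - (4)·-0.788 - (4)·1.293) / (9) = -0.224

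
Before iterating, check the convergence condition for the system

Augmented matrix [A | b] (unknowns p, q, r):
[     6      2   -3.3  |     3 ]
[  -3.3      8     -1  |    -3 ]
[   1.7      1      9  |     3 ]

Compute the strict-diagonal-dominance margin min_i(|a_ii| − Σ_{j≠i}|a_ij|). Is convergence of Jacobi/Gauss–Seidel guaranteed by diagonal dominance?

0.7

row 1: |6| − (2+3.3) = 0.7
row 2: |8| − (3.3+1) = 3.7
row 3: |9| − (1.7+1) = 6.3
minimum over rows = 0.7 → strictly diagonally dominant (convergence guaranteed)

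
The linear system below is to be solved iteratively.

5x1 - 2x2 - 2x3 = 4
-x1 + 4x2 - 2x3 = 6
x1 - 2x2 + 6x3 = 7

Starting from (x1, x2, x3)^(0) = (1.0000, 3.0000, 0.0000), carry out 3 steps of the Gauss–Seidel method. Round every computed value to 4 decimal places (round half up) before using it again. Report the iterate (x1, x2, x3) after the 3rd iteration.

Iteration 1:
  x1 = (4 - (-2)·3.0000 - (-2)·0.0000) / (5) = 2.0000
  x2 = (6 - (-1)·2.0000 - (-2)·0.0000) / (4) = 2.0000
  x3 = (7 - (1)·2.0000 - (-2)·2.0000) / (6) = 1.5000
Iteration 2:
  x1 = (4 - (-2)·2.0000 - (-2)·1.5000) / (5) = 2.2000
  x2 = (6 - (-1)·2.2000 - (-2)·1.5000) / (4) = 2.8000
  x3 = (7 - (1)·2.2000 - (-2)·2.8000) / (6) = 1.7333
Iteration 3:
  x1 = (4 - (-2)·2.8000 - (-2)·1.7333) / (5) = 2.6133
  x2 = (6 - (-1)·2.6133 - (-2)·1.7333) / (4) = 3.0200
  x3 = (7 - (1)·2.6133 - (-2)·3.0200) / (6) = 1.7378

(2.6133, 3.0200, 1.7378)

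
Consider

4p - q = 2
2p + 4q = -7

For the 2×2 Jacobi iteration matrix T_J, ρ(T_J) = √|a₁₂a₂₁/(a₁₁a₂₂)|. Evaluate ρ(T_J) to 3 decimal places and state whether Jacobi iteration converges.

a₁₂a₂₁/(a₁₁a₂₂) = (-1)·(2) / ((4)·(4)) = -0.125000
ρ = √|-0.125000| = √0.125000 = 0.354
ρ < 1, so Jacobi converges

0.354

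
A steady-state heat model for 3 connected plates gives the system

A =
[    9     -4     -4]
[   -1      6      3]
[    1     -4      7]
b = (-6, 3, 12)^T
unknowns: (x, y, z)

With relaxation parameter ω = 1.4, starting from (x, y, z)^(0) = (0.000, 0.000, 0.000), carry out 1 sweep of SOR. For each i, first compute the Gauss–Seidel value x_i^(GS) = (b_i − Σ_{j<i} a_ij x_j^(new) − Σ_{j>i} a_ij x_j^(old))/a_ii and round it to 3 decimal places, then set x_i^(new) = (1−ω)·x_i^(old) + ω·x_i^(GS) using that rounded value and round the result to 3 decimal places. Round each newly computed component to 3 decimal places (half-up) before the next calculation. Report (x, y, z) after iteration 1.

(-0.934, 0.482, 2.972)

Iteration 1:
  x: GS value = (-6 - (-4)·0.000 - (-4)·0.000) / (9) = -0.667;  x ← (1−ω)·0.000 + ω·-0.667 = -0.934
  y: GS value = (3 - (-1)·-0.934 - (3)·0.000) / (6) = 0.344;  y ← (1−ω)·0.000 + ω·0.344 = 0.482
  z: GS value = (12 - (1)·-0.934 - (-4)·0.482) / (7) = 2.123;  z ← (1−ω)·0.000 + ω·2.123 = 2.972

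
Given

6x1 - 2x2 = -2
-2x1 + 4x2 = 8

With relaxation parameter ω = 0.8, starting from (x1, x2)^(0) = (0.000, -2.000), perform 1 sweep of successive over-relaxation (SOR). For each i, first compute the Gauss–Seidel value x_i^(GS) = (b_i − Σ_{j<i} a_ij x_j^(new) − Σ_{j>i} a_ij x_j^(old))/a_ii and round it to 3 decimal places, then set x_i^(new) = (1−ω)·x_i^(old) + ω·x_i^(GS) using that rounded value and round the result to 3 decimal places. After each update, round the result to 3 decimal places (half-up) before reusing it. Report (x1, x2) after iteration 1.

(-0.800, 0.880)

Iteration 1:
  x1: GS value = (-2 - (-2)·-2.000) / (6) = -1.000;  x1 ← (1−ω)·0.000 + ω·-1.000 = -0.800
  x2: GS value = (8 - (-2)·-0.800) / (4) = 1.600;  x2 ← (1−ω)·-2.000 + ω·1.600 = 0.880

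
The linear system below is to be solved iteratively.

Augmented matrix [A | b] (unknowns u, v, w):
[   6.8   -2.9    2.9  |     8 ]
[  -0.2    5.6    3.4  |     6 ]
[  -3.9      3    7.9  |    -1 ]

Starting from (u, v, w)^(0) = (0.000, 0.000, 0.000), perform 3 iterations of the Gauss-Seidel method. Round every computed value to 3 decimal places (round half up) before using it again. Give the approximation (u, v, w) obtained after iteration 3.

Iteration 1:
  u = (8 - (-2.9)·0.000 - (2.9)·0.000) / (6.8) = 1.176
  v = (6 - (-0.2)·1.176 - (3.4)·0.000) / (5.6) = 1.113
  w = (-1 - (-3.9)·1.176 - (3)·1.113) / (7.9) = 0.031
Iteration 2:
  u = (8 - (-2.9)·1.113 - (2.9)·0.031) / (6.8) = 1.638
  v = (6 - (-0.2)·1.638 - (3.4)·0.031) / (5.6) = 1.111
  w = (-1 - (-3.9)·1.638 - (3)·1.111) / (7.9) = 0.260
Iteration 3:
  u = (8 - (-2.9)·1.111 - (2.9)·0.260) / (6.8) = 1.539
  v = (6 - (-0.2)·1.539 - (3.4)·0.260) / (5.6) = 0.969
  w = (-1 - (-3.9)·1.539 - (3)·0.969) / (7.9) = 0.265

(1.539, 0.969, 0.265)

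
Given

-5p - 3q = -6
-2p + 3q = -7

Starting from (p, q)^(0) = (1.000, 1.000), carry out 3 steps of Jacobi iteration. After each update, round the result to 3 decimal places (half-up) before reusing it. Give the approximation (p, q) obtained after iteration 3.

(2.360, -0.867)

Iteration 1:
  p = (-6 - (-3)·1.000) / (-5) = 0.600
  q = (-7 - (-2)·1.000) / (3) = -1.667
Iteration 2:
  p = (-6 - (-3)·-1.667) / (-5) = 2.200
  q = (-7 - (-2)·0.600) / (3) = -1.933
Iteration 3:
  p = (-6 - (-3)·-1.933) / (-5) = 2.360
  q = (-7 - (-2)·2.200) / (3) = -0.867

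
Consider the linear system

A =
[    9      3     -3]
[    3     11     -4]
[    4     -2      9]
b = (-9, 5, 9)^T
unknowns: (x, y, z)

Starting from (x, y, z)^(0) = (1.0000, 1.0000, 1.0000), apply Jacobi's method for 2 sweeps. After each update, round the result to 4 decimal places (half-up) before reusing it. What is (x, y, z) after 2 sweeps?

Iteration 1:
  x = (-9 - (3)·1.0000 - (-3)·1.0000) / (9) = -1.0000
  y = (5 - (3)·1.0000 - (-4)·1.0000) / (11) = 0.5455
  z = (9 - (4)·1.0000 - (-2)·1.0000) / (9) = 0.7778
Iteration 2:
  x = (-9 - (3)·0.5455 - (-3)·0.7778) / (9) = -0.9226
  y = (5 - (3)·-1.0000 - (-4)·0.7778) / (11) = 1.0101
  z = (9 - (4)·-1.0000 - (-2)·0.5455) / (9) = 1.5657

(-0.9226, 1.0101, 1.5657)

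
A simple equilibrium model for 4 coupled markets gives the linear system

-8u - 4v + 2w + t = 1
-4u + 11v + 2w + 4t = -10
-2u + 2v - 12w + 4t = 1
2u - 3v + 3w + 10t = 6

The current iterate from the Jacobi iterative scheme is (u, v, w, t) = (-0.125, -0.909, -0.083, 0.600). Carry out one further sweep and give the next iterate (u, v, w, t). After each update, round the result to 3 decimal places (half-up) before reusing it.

One sweep:
  u = (1 - (-4)·-0.909 - (2)·-0.083 - (1)·0.600) / (-8) = 0.384
  v = (-10 - (-4)·-0.125 - (2)·-0.083 - (4)·0.600) / (11) = -1.158
  w = (1 - (-2)·-0.125 - (2)·-0.909 - (4)·0.600) / (-12) = -0.014
  t = (6 - (2)·-0.125 - (-3)·-0.909 - (3)·-0.083) / (10) = 0.377

(0.384, -1.158, -0.014, 0.377)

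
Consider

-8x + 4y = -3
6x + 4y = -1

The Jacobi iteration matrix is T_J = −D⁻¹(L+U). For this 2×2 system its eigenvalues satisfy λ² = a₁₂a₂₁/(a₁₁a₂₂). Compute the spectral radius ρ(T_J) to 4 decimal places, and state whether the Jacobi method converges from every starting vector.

a₁₂a₂₁/(a₁₁a₂₂) = (4)·(6) / ((-8)·(4)) = -0.750000
ρ = √|-0.750000| = √0.750000 = 0.8660
ρ < 1, so Jacobi converges

0.8660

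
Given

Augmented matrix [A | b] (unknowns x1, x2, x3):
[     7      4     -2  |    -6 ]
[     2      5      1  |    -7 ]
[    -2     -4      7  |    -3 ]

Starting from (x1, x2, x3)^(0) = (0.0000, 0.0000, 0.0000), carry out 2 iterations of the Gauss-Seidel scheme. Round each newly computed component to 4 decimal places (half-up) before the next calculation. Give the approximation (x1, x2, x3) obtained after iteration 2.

(-0.6181, -0.8972, -1.1179)

Iteration 1:
  x1 = (-6 - (4)·0.0000 - (-2)·0.0000) / (7) = -0.8571
  x2 = (-7 - (2)·-0.8571 - (1)·0.0000) / (5) = -1.0572
  x3 = (-3 - (-2)·-0.8571 - (-4)·-1.0572) / (7) = -1.2776
Iteration 2:
  x1 = (-6 - (4)·-1.0572 - (-2)·-1.2776) / (7) = -0.6181
  x2 = (-7 - (2)·-0.6181 - (1)·-1.2776) / (5) = -0.8972
  x3 = (-3 - (-2)·-0.6181 - (-4)·-0.8972) / (7) = -1.1179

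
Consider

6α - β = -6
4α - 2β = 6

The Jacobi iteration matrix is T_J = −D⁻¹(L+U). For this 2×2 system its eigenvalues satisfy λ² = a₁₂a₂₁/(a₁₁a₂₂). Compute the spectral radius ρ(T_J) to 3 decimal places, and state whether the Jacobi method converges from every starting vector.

0.577

a₁₂a₂₁/(a₁₁a₂₂) = (-1)·(4) / ((6)·(-2)) = 0.333333
ρ = √|0.333333| = √0.333333 = 0.577
ρ < 1, so Jacobi converges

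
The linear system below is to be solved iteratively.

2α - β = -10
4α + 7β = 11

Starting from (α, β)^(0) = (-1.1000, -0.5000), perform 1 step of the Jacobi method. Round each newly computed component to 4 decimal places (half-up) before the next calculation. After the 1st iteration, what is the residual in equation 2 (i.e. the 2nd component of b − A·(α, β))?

16.6000

Iteration 1:
  α = (-10 - (-1)·-0.5000) / (2) = -5.2500
  β = (11 - (4)·-1.1000) / (7) = 2.2000
Residual b − A·x = (2.7000, 16.6000)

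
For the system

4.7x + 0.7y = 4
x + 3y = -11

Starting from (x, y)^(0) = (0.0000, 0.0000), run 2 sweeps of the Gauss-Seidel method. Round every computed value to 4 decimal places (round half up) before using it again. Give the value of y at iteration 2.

Iteration 1:
  x = (4 - (0.7)·0.0000) / (4.7) = 0.8511
  y = (-11 - (1)·0.8511) / (3) = -3.9504
Iteration 2:
  x = (4 - (0.7)·-3.9504) / (4.7) = 1.4394
  y = (-11 - (1)·1.4394) / (3) = -4.1465

-4.1465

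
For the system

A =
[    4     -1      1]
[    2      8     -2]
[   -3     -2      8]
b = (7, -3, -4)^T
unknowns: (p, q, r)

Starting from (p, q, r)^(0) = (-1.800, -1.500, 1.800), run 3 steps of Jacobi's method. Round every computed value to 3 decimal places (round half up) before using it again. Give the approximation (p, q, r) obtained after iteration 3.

(1.507, -0.948, 0.102)

Iteration 1:
  p = (7 - (-1)·-1.500 - (1)·1.800) / (4) = 0.925
  q = (-3 - (2)·-1.800 - (-2)·1.800) / (8) = 0.525
  r = (-4 - (-3)·-1.800 - (-2)·-1.500) / (8) = -1.550
Iteration 2:
  p = (7 - (-1)·0.525 - (1)·-1.550) / (4) = 2.269
  q = (-3 - (2)·0.925 - (-2)·-1.550) / (8) = -0.994
  r = (-4 - (-3)·0.925 - (-2)·0.525) / (8) = -0.022
Iteration 3:
  p = (7 - (-1)·-0.994 - (1)·-0.022) / (4) = 1.507
  q = (-3 - (2)·2.269 - (-2)·-0.022) / (8) = -0.948
  r = (-4 - (-3)·2.269 - (-2)·-0.994) / (8) = 0.102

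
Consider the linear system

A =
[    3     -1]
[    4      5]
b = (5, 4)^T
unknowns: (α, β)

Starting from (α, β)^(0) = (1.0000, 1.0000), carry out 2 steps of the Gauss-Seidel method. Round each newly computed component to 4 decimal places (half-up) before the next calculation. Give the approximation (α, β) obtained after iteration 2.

Iteration 1:
  α = (5 - (-1)·1.0000) / (3) = 2.0000
  β = (4 - (4)·2.0000) / (5) = -0.8000
Iteration 2:
  α = (5 - (-1)·-0.8000) / (3) = 1.4000
  β = (4 - (4)·1.4000) / (5) = -0.3200

(1.4000, -0.3200)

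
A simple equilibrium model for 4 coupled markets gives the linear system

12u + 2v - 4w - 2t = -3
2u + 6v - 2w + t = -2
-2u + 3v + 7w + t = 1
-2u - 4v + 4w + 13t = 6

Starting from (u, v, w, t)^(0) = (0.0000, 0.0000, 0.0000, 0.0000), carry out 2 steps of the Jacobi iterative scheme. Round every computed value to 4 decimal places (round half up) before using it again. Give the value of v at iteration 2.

Iteration 1:
  u = (-3 - (2)·0.0000 - (-4)·0.0000 - (-2)·0.0000) / (12) = -0.2500
  v = (-2 - (2)·0.0000 - (-2)·0.0000 - (1)·0.0000) / (6) = -0.3333
  w = (1 - (-2)·0.0000 - (3)·0.0000 - (1)·0.0000) / (7) = 0.1429
  t = (6 - (-2)·0.0000 - (-4)·0.0000 - (4)·0.0000) / (13) = 0.4615
Iteration 2:
  u = (-3 - (2)·-0.3333 - (-4)·0.1429 - (-2)·0.4615) / (12) = -0.0699
  v = (-2 - (2)·-0.2500 - (-2)·0.1429 - (1)·0.4615) / (6) = -0.2793
  w = (1 - (-2)·-0.2500 - (3)·-0.3333 - (1)·0.4615) / (7) = 0.1483
  t = (6 - (-2)·-0.2500 - (-4)·-0.3333 - (4)·0.1429) / (13) = 0.2766

-0.2793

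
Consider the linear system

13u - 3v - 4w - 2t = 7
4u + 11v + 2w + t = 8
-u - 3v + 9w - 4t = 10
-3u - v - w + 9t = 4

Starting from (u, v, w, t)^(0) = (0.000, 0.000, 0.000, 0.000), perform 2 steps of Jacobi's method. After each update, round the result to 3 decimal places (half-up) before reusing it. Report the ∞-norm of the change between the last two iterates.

0.578

Iteration 1:
  u = (7 - (-3)·0.000 - (-4)·0.000 - (-2)·0.000) / (13) = 0.538
  v = (8 - (4)·0.000 - (2)·0.000 - (1)·0.000) / (11) = 0.727
  w = (10 - (-1)·0.000 - (-3)·0.000 - (-4)·0.000) / (9) = 1.111
  t = (4 - (-3)·0.000 - (-1)·0.000 - (-1)·0.000) / (9) = 0.444
Iteration 2:
  u = (7 - (-3)·0.727 - (-4)·1.111 - (-2)·0.444) / (13) = 1.116
  v = (8 - (4)·0.538 - (2)·1.111 - (1)·0.444) / (11) = 0.289
  w = (10 - (-1)·0.538 - (-3)·0.727 - (-4)·0.444) / (9) = 1.611
  t = (4 - (-3)·0.538 - (-1)·0.727 - (-1)·1.111) / (9) = 0.828
Change: (0.578, -0.438, 0.500, 0.384) → max |·| = 0.578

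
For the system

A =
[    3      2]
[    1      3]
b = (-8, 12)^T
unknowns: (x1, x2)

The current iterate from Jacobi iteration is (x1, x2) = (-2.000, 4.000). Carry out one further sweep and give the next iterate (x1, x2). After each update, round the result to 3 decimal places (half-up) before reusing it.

One sweep:
  x1 = (-8 - (2)·4.000) / (3) = -5.333
  x2 = (12 - (1)·-2.000) / (3) = 4.667

(-5.333, 4.667)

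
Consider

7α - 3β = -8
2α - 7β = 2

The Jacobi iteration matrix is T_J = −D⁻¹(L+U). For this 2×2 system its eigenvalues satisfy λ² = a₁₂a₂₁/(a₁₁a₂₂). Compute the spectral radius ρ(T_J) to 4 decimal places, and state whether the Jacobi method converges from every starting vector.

a₁₂a₂₁/(a₁₁a₂₂) = (-3)·(2) / ((7)·(-7)) = 0.122449
ρ = √|0.122449| = √0.122449 = 0.3499
ρ < 1, so Jacobi converges

0.3499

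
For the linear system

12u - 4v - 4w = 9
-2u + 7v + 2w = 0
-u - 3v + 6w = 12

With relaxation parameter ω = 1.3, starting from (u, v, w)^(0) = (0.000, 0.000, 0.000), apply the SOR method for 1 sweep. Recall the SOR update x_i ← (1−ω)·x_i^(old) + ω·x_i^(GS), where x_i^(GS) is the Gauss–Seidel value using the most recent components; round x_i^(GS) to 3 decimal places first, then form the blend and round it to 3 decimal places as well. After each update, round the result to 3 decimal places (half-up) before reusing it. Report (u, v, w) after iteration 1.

Iteration 1:
  u: GS value = (9 - (-4)·0.000 - (-4)·0.000) / (12) = 0.750;  u ← (1−ω)·0.000 + ω·0.750 = 0.975
  v: GS value = (0 - (-2)·0.975 - (2)·0.000) / (7) = 0.279;  v ← (1−ω)·0.000 + ω·0.279 = 0.363
  w: GS value = (12 - (-1)·0.975 - (-3)·0.363) / (6) = 2.344;  w ← (1−ω)·0.000 + ω·2.344 = 3.047

(0.975, 0.363, 3.047)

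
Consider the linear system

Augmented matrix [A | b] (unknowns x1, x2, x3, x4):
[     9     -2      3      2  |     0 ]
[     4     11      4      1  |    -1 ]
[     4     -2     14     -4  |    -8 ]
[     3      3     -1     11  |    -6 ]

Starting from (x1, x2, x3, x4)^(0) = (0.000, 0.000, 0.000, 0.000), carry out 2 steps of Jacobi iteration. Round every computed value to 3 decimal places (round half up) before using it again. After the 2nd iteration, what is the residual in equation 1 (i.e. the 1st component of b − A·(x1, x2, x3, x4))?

1.079

Iteration 1:
  x1 = (0 - (-2)·0.000 - (3)·0.000 - (2)·0.000) / (9) = 0.000
  x2 = (-1 - (4)·0.000 - (4)·0.000 - (1)·0.000) / (11) = -0.091
  x3 = (-8 - (4)·0.000 - (-2)·0.000 - (-4)·0.000) / (14) = -0.571
  x4 = (-6 - (3)·0.000 - (3)·0.000 - (-1)·0.000) / (11) = -0.545
Iteration 2:
  x1 = (0 - (-2)·-0.091 - (3)·-0.571 - (2)·-0.545) / (9) = 0.291
  x2 = (-1 - (4)·0.000 - (4)·-0.571 - (1)·-0.545) / (11) = 0.166
  x3 = (-8 - (4)·0.000 - (-2)·-0.091 - (-4)·-0.545) / (14) = -0.740
  x4 = (-6 - (3)·0.000 - (3)·-0.091 - (-1)·-0.571) / (11) = -0.573
Residual b − A·x = (1.079, -0.457, -0.764, -1.808)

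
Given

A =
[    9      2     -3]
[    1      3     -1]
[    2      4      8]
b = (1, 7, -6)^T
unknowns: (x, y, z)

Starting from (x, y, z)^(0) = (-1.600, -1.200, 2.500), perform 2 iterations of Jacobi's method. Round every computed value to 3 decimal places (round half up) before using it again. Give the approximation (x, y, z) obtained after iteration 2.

Iteration 1:
  x = (1 - (2)·-1.200 - (-3)·2.500) / (9) = 1.211
  y = (7 - (1)·-1.600 - (-1)·2.500) / (3) = 3.700
  z = (-6 - (2)·-1.600 - (4)·-1.200) / (8) = 0.250
Iteration 2:
  x = (1 - (2)·3.700 - (-3)·0.250) / (9) = -0.628
  y = (7 - (1)·1.211 - (-1)·0.250) / (3) = 2.013
  z = (-6 - (2)·1.211 - (4)·3.700) / (8) = -2.903

(-0.628, 2.013, -2.903)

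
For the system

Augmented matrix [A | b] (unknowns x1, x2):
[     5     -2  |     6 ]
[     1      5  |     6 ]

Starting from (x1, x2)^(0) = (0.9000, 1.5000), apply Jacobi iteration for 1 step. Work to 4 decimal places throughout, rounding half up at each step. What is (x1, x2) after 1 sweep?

(1.8000, 1.0200)

Iteration 1:
  x1 = (6 - (-2)·1.5000) / (5) = 1.8000
  x2 = (6 - (1)·0.9000) / (5) = 1.0200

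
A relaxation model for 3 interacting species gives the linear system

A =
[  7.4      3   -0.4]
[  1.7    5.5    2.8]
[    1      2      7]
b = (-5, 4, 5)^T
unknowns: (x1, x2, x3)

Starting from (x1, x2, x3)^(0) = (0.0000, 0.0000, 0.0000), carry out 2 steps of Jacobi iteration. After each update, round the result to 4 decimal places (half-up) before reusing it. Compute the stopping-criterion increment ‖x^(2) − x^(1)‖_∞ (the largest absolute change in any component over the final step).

0.2562

Iteration 1:
  x1 = (-5 - (3)·0.0000 - (-0.4)·0.0000) / (7.4) = -0.6757
  x2 = (4 - (1.7)·0.0000 - (2.8)·0.0000) / (5.5) = 0.7273
  x3 = (5 - (1)·0.0000 - (2)·0.0000) / (7) = 0.7143
Iteration 2:
  x1 = (-5 - (3)·0.7273 - (-0.4)·0.7143) / (7.4) = -0.9319
  x2 = (4 - (1.7)·-0.6757 - (2.8)·0.7143) / (5.5) = 0.5725
  x3 = (5 - (1)·-0.6757 - (2)·0.7273) / (7) = 0.6030
Change: (-0.2562, -0.1548, -0.1113) → max |·| = 0.2562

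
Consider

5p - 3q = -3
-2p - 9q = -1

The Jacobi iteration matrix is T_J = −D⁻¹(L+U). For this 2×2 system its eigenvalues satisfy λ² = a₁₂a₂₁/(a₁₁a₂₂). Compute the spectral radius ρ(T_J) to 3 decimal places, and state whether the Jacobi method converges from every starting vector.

0.365

a₁₂a₂₁/(a₁₁a₂₂) = (-3)·(-2) / ((5)·(-9)) = -0.133333
ρ = √|-0.133333| = √0.133333 = 0.365
ρ < 1, so Jacobi converges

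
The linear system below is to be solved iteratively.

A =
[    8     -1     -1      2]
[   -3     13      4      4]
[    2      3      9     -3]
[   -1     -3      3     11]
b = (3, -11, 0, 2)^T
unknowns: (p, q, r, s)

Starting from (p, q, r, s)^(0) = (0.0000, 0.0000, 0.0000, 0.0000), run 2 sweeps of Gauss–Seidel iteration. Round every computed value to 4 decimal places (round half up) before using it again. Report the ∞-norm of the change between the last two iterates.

Iteration 1:
  p = (3 - (-1)·0.0000 - (-1)·0.0000 - (2)·0.0000) / (8) = 0.3750
  q = (-11 - (-3)·0.3750 - (4)·0.0000 - (4)·0.0000) / (13) = -0.7596
  r = (0 - (2)·0.3750 - (3)·-0.7596 - (-3)·0.0000) / (9) = 0.1699
  s = (2 - (-1)·0.3750 - (-3)·-0.7596 - (3)·0.1699) / (11) = -0.0376
Iteration 2:
  p = (3 - (-1)·-0.7596 - (-1)·0.1699 - (2)·-0.0376) / (8) = 0.3107
  q = (-11 - (-3)·0.3107 - (4)·0.1699 - (4)·-0.0376) / (13) = -0.8152
  r = (0 - (2)·0.3107 - (3)·-0.8152 - (-3)·-0.0376) / (9) = 0.1902
  s = (2 - (-1)·0.3107 - (-3)·-0.8152 - (3)·0.1902) / (11) = -0.0641
Change: (-0.0643, -0.0556, 0.0203, -0.0265) → max |·| = 0.0643

0.0643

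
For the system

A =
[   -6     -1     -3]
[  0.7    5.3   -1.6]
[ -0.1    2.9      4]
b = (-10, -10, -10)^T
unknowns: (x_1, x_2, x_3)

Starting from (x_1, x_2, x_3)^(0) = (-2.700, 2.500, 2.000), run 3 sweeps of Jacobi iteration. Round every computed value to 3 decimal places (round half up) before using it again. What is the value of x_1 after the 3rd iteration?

Iteration 1:
  x_1 = (-10 - (-1)·2.500 - (-3)·2.000) / (-6) = 0.250
  x_2 = (-10 - (0.7)·-2.700 - (-1.6)·2.000) / (5.3) = -0.926
  x_3 = (-10 - (-0.1)·-2.700 - (2.9)·2.500) / (4) = -4.380
Iteration 2:
  x_1 = (-10 - (-1)·-0.926 - (-3)·-4.380) / (-6) = 4.011
  x_2 = (-10 - (0.7)·0.250 - (-1.6)·-4.380) / (5.3) = -3.242
  x_3 = (-10 - (-0.1)·0.250 - (2.9)·-0.926) / (4) = -1.822
Iteration 3:
  x_1 = (-10 - (-1)·-3.242 - (-3)·-1.822) / (-6) = 3.118
  x_2 = (-10 - (0.7)·4.011 - (-1.6)·-1.822) / (5.3) = -2.967
  x_3 = (-10 - (-0.1)·4.011 - (2.9)·-3.242) / (4) = -0.049

3.118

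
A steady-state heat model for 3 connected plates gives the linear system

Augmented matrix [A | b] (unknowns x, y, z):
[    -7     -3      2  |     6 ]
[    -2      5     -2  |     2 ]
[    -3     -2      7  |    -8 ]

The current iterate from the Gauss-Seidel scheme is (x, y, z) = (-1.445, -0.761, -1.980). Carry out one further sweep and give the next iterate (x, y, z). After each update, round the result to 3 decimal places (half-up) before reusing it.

(-1.097, -0.831, -1.850)

One sweep:
  x = (6 - (-3)·-0.761 - (2)·-1.980) / (-7) = -1.097
  y = (2 - (-2)·-1.097 - (-2)·-1.980) / (5) = -0.831
  z = (-8 - (-3)·-1.097 - (-2)·-0.831) / (7) = -1.850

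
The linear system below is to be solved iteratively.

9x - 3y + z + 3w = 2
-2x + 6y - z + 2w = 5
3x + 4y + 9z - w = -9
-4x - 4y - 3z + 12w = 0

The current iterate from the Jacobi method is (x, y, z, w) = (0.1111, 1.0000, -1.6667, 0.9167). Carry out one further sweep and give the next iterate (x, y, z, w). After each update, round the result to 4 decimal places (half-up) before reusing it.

(0.4352, 0.2870, -1.3796, -0.0463)

One sweep:
  x = (2 - (-3)·1.0000 - (1)·-1.6667 - (3)·0.9167) / (9) = 0.4352
  y = (5 - (-2)·0.1111 - (-1)·-1.6667 - (2)·0.9167) / (6) = 0.2870
  z = (-9 - (3)·0.1111 - (4)·1.0000 - (-1)·0.9167) / (9) = -1.3796
  w = (0 - (-4)·0.1111 - (-4)·1.0000 - (-3)·-1.6667) / (12) = -0.0463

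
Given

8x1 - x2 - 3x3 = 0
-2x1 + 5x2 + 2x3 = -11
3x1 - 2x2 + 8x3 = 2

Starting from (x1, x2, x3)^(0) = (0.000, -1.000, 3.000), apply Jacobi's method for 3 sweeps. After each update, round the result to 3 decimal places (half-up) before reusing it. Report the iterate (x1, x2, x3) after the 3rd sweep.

Iteration 1:
  x1 = (0 - (-1)·-1.000 - (-3)·3.000) / (8) = 1.000
  x2 = (-11 - (-2)·0.000 - (2)·3.000) / (5) = -3.400
  x3 = (2 - (3)·0.000 - (-2)·-1.000) / (8) = 0.000
Iteration 2:
  x1 = (0 - (-1)·-3.400 - (-3)·0.000) / (8) = -0.425
  x2 = (-11 - (-2)·1.000 - (2)·0.000) / (5) = -1.800
  x3 = (2 - (3)·1.000 - (-2)·-3.400) / (8) = -0.975
Iteration 3:
  x1 = (0 - (-1)·-1.800 - (-3)·-0.975) / (8) = -0.591
  x2 = (-11 - (-2)·-0.425 - (2)·-0.975) / (5) = -1.980
  x3 = (2 - (3)·-0.425 - (-2)·-1.800) / (8) = -0.041

(-0.591, -1.980, -0.041)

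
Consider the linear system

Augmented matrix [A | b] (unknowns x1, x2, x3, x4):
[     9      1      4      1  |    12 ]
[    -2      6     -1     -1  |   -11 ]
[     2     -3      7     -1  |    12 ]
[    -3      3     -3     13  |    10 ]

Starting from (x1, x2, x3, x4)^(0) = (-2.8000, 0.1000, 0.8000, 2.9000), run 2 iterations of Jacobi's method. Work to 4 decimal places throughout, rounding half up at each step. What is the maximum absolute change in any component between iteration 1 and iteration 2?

Iteration 1:
  x1 = (12 - (1)·0.1000 - (4)·0.8000 - (1)·2.9000) / (9) = 0.6444
  x2 = (-11 - (-2)·-2.8000 - (-1)·0.8000 - (-1)·2.9000) / (6) = -2.1500
  x3 = (12 - (2)·-2.8000 - (-3)·0.1000 - (-1)·2.9000) / (7) = 2.9714
  x4 = (10 - (-3)·-2.8000 - (3)·0.1000 - (-3)·0.8000) / (13) = 0.2846
Iteration 2:
  x1 = (12 - (1)·-2.1500 - (4)·2.9714 - (1)·0.2846) / (9) = 0.2200
  x2 = (-11 - (-2)·0.6444 - (-1)·2.9714 - (-1)·0.2846) / (6) = -1.0759
  x3 = (12 - (2)·0.6444 - (-3)·-2.1500 - (-1)·0.2846) / (7) = 0.6494
  x4 = (10 - (-3)·0.6444 - (3)·-2.1500 - (-3)·2.9714) / (13) = 2.0998
Change: (-0.4244, 1.0741, -2.3220, 1.8152) → max |·| = 2.3220

2.3220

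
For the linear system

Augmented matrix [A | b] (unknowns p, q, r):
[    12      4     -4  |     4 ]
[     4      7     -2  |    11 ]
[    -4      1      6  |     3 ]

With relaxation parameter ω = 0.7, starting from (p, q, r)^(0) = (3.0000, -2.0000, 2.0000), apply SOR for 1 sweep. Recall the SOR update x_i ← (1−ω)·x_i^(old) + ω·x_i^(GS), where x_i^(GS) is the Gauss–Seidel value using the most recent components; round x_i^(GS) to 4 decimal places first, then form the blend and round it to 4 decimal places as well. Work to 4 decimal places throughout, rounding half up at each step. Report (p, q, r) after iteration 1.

(2.0667, 0.0733, 1.9059)

Iteration 1:
  p: GS value = (4 - (4)·-2.0000 - (-4)·2.0000) / (12) = 1.6667;  p ← (1−ω)·3.0000 + ω·1.6667 = 2.0667
  q: GS value = (11 - (4)·2.0667 - (-2)·2.0000) / (7) = 0.9619;  q ← (1−ω)·-2.0000 + ω·0.9619 = 0.0733
  r: GS value = (3 - (-4)·2.0667 - (1)·0.0733) / (6) = 1.8656;  r ← (1−ω)·2.0000 + ω·1.8656 = 1.9059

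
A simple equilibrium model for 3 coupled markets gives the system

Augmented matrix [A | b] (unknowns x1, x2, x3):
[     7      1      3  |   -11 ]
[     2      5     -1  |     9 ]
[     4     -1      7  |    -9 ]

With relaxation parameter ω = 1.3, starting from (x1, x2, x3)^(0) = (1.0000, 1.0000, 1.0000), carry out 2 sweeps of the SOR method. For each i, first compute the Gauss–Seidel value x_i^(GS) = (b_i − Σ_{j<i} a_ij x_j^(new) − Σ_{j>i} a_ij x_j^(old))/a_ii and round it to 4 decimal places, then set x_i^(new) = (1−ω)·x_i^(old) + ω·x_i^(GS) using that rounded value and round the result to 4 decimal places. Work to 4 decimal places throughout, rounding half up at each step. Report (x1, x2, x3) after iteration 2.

(-2.4250, 2.7016, 0.3179)

Iteration 1:
  x1: GS value = (-11 - (1)·1.0000 - (3)·1.0000) / (7) = -2.1429;  x1 ← (1−ω)·1.0000 + ω·-2.1429 = -3.0858
  x2: GS value = (9 - (2)·-3.0858 - (-1)·1.0000) / (5) = 3.2343;  x2 ← (1−ω)·1.0000 + ω·3.2343 = 3.9046
  x3: GS value = (-9 - (4)·-3.0858 - (-1)·3.9046) / (7) = 1.0354;  x3 ← (1−ω)·1.0000 + ω·1.0354 = 1.0460
Iteration 2:
  x1: GS value = (-11 - (1)·3.9046 - (3)·1.0460) / (7) = -2.5775;  x1 ← (1−ω)·-3.0858 + ω·-2.5775 = -2.4250
  x2: GS value = (9 - (2)·-2.4250 - (-1)·1.0460) / (5) = 2.9792;  x2 ← (1−ω)·3.9046 + ω·2.9792 = 2.7016
  x3: GS value = (-9 - (4)·-2.4250 - (-1)·2.7016) / (7) = 0.4859;  x3 ← (1−ω)·1.0460 + ω·0.4859 = 0.3179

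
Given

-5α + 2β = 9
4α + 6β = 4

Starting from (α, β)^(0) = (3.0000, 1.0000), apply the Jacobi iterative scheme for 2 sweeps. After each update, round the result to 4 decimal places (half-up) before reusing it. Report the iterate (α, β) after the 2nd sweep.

Iteration 1:
  α = (9 - (2)·1.0000) / (-5) = -1.4000
  β = (4 - (4)·3.0000) / (6) = -1.3333
Iteration 2:
  α = (9 - (2)·-1.3333) / (-5) = -2.3333
  β = (4 - (4)·-1.4000) / (6) = 1.6000

(-2.3333, 1.6000)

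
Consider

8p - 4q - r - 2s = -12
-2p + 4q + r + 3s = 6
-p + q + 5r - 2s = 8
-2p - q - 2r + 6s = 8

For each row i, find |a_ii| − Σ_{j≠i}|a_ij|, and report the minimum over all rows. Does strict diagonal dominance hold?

-2

row 1: |8| − (4+1+2) = 1
row 2: |4| − (2+1+3) = -2
row 3: |5| − (1+1+2) = 1
row 4: |6| − (2+1+2) = 1
minimum over rows = -2 → not strictly diagonally dominant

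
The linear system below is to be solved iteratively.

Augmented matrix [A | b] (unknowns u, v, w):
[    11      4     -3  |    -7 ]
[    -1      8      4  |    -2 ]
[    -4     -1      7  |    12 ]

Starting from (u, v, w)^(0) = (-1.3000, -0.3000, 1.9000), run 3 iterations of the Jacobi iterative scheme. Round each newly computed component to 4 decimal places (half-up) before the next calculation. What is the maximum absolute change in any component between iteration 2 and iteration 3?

0.2778

Iteration 1:
  u = (-7 - (4)·-0.3000 - (-3)·1.9000) / (11) = -0.0091
  v = (-2 - (-1)·-1.3000 - (4)·1.9000) / (8) = -1.3625
  w = (12 - (-4)·-1.3000 - (-1)·-0.3000) / (7) = 0.9286
Iteration 2:
  u = (-7 - (4)·-1.3625 - (-3)·0.9286) / (11) = 0.1123
  v = (-2 - (-1)·-0.0091 - (4)·0.9286) / (8) = -0.7154
  w = (12 - (-4)·-0.0091 - (-1)·-1.3625) / (7) = 1.5144
Iteration 3:
  u = (-7 - (4)·-0.7154 - (-3)·1.5144) / (11) = 0.0368
  v = (-2 - (-1)·0.1123 - (4)·1.5144) / (8) = -0.9932
  w = (12 - (-4)·0.1123 - (-1)·-0.7154) / (7) = 1.6763
Change: (-0.0755, -0.2778, 0.1619) → max |·| = 0.2778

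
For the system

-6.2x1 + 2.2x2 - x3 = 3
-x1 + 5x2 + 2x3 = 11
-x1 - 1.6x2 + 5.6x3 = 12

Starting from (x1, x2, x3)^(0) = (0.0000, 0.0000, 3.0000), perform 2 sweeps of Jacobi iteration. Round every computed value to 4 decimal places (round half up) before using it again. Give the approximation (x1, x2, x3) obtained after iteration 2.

(-0.4747, 1.1493, 2.2558)

Iteration 1:
  x1 = (3 - (2.2)·0.0000 - (-1)·3.0000) / (-6.2) = -0.9677
  x2 = (11 - (-1)·0.0000 - (2)·3.0000) / (5) = 1.0000
  x3 = (12 - (-1)·0.0000 - (-1.6)·0.0000) / (5.6) = 2.1429
Iteration 2:
  x1 = (3 - (2.2)·1.0000 - (-1)·2.1429) / (-6.2) = -0.4747
  x2 = (11 - (-1)·-0.9677 - (2)·2.1429) / (5) = 1.1493
  x3 = (12 - (-1)·-0.9677 - (-1.6)·1.0000) / (5.6) = 2.2558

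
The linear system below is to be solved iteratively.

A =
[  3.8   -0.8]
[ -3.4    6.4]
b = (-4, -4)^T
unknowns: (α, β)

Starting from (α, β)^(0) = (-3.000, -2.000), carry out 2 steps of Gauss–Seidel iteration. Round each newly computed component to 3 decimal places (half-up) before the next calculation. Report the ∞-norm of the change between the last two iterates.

Iteration 1:
  α = (-4 - (-0.8)·-2.000) / (3.8) = -1.474
  β = (-4 - (-3.4)·-1.474) / (6.4) = -1.408
Iteration 2:
  α = (-4 - (-0.8)·-1.408) / (3.8) = -1.349
  β = (-4 - (-3.4)·-1.349) / (6.4) = -1.342
Change: (0.125, 0.066) → max |·| = 0.125

0.125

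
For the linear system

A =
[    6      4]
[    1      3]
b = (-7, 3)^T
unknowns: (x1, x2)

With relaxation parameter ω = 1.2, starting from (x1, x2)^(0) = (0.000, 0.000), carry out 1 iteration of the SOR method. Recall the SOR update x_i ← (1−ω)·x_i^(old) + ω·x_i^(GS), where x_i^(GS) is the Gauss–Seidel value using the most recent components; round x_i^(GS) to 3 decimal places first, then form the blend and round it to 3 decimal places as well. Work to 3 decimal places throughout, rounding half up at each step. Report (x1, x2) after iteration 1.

Iteration 1:
  x1: GS value = (-7 - (4)·0.000) / (6) = -1.167;  x1 ← (1−ω)·0.000 + ω·-1.167 = -1.400
  x2: GS value = (3 - (1)·-1.400) / (3) = 1.467;  x2 ← (1−ω)·0.000 + ω·1.467 = 1.760

(-1.400, 1.760)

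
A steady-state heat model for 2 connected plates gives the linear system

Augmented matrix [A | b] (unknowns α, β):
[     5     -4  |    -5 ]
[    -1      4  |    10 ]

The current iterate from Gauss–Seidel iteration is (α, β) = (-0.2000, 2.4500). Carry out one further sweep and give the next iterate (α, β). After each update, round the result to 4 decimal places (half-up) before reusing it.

One sweep:
  α = (-5 - (-4)·2.4500) / (5) = 0.9600
  β = (10 - (-1)·0.9600) / (4) = 2.7400

(0.9600, 2.7400)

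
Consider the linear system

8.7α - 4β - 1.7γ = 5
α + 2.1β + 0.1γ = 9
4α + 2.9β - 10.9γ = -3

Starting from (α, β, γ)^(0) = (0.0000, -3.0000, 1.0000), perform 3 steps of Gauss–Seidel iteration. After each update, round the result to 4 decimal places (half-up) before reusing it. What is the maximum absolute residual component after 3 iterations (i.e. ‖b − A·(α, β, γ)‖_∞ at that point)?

0.7345

Iteration 1:
  α = (5 - (-4)·-3.0000 - (-1.7)·1.0000) / (8.7) = -0.6092
  β = (9 - (1)·-0.6092 - (0.1)·1.0000) / (2.1) = 4.5282
  γ = (-3 - (4)·-0.6092 - (2.9)·4.5282) / (-10.9) = 1.2564
Iteration 2:
  α = (5 - (-4)·4.5282 - (-1.7)·1.2564) / (8.7) = 2.9021
  β = (9 - (1)·2.9021 - (0.1)·1.2564) / (2.1) = 2.8439
  γ = (-3 - (4)·2.9021 - (2.9)·2.8439) / (-10.9) = 2.0969
Iteration 3:
  α = (5 - (-4)·2.8439 - (-1.7)·2.0969) / (8.7) = 2.2920
  β = (9 - (1)·2.2920 - (0.1)·2.0969) / (2.1) = 3.0944
  γ = (-3 - (4)·2.2920 - (2.9)·3.0944) / (-10.9) = 1.9396
Residual b − A·x = (0.7345, 0.0158, -0.0001); ∞-norm = 0.7345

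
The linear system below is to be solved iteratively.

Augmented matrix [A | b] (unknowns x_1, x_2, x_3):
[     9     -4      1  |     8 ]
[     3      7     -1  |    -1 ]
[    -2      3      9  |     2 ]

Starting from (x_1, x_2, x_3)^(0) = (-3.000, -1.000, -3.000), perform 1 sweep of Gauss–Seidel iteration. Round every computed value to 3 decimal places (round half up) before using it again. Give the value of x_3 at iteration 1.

Iteration 1:
  x_1 = (8 - (-4)·-1.000 - (1)·-3.000) / (9) = 0.778
  x_2 = (-1 - (3)·0.778 - (-1)·-3.000) / (7) = -0.905
  x_3 = (2 - (-2)·0.778 - (3)·-0.905) / (9) = 0.697

0.697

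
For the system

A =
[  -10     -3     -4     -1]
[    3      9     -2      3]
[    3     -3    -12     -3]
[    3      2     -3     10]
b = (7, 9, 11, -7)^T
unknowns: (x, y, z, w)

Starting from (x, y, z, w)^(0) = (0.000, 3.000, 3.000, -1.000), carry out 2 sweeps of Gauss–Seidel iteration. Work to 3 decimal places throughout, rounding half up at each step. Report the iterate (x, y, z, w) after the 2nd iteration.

(-0.634, 1.115, -1.081, -1.057)

Iteration 1:
  x = (7 - (-3)·3.000 - (-4)·3.000 - (-1)·-1.000) / (-10) = -2.700
  y = (9 - (3)·-2.700 - (-2)·3.000 - (3)·-1.000) / (9) = 2.900
  z = (11 - (3)·-2.700 - (-3)·2.900 - (-3)·-1.000) / (-12) = -2.067
  w = (-7 - (3)·-2.700 - (2)·2.900 - (-3)·-2.067) / (10) = -1.090
Iteration 2:
  x = (7 - (-3)·2.900 - (-4)·-2.067 - (-1)·-1.090) / (-10) = -0.634
  y = (9 - (3)·-0.634 - (-2)·-2.067 - (3)·-1.090) / (9) = 1.115
  z = (11 - (3)·-0.634 - (-3)·1.115 - (-3)·-1.090) / (-12) = -1.081
  w = (-7 - (3)·-0.634 - (2)·1.115 - (-3)·-1.081) / (10) = -1.057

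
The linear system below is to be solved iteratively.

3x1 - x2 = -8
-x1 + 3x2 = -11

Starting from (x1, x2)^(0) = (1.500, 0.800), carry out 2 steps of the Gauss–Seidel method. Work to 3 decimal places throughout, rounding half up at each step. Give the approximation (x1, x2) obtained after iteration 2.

(-4.156, -5.052)

Iteration 1:
  x1 = (-8 - (-1)·0.800) / (3) = -2.400
  x2 = (-11 - (-1)·-2.400) / (3) = -4.467
Iteration 2:
  x1 = (-8 - (-1)·-4.467) / (3) = -4.156
  x2 = (-11 - (-1)·-4.156) / (3) = -5.052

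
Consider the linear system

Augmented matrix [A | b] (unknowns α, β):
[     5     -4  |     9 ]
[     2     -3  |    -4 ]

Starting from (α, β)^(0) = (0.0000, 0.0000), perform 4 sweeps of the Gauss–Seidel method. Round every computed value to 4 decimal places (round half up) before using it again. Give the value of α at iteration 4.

Iteration 1:
  α = (9 - (-4)·0.0000) / (5) = 1.8000
  β = (-4 - (2)·1.8000) / (-3) = 2.5333
Iteration 2:
  α = (9 - (-4)·2.5333) / (5) = 3.8266
  β = (-4 - (2)·3.8266) / (-3) = 3.8844
Iteration 3:
  α = (9 - (-4)·3.8844) / (5) = 4.9075
  β = (-4 - (2)·4.9075) / (-3) = 4.6050
Iteration 4:
  α = (9 - (-4)·4.6050) / (5) = 5.4840
  β = (-4 - (2)·5.4840) / (-3) = 4.9893

5.4840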